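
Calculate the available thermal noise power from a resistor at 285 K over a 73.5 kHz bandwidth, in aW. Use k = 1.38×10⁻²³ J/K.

289 aW

P_n = kTB = 1.38×10⁻²³ × 285 × 7.35×10⁴ = 2.89×10⁻¹⁶ W = 289 aW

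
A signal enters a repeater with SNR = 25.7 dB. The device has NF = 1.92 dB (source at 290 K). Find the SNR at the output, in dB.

23.78 dB

By definition F = SNR_in/SNR_out, so in dB: SNR_out = SNR_in − NF
SNR_out = 25.7 − 1.92 = 23.78 dB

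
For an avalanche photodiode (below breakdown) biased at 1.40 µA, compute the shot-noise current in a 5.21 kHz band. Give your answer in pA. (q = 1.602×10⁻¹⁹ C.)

48.3 pA

I_n = √(2qI·B)
2qI·B = 2 × 1.602×10⁻¹⁹ × 1.40×10⁻⁶ × 5.21×10³ = 2.34×10⁻²¹ A²
I_n = √(2.34×10⁻²¹) = 4.83×10⁻¹¹ A = 48.3 pA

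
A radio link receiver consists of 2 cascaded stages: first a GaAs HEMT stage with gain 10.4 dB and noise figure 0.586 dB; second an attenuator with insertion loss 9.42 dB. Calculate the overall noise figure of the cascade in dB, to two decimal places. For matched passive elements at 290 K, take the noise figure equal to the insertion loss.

Convert to linear (a loss of L dB is a gain of −L dB): F_i = 10^(NF_i/10), G_i = 10^(G_i,dB/10)
  Stage 1: F_1 = 10^(0.586/10) = 1.144, G_1 = 10^(10.4/10) = 10.96
  Stage 2: F_2 = 10^(9.42/10) = 8.750, G_2 = 10^(−9.42/10) = 0.1143
Friis cascade:
  F = 1.144 + (8.750 − 1)/10.96 = 1.851
NF = 10 log₁₀(1.851) = 2.67 dB

2.67 dB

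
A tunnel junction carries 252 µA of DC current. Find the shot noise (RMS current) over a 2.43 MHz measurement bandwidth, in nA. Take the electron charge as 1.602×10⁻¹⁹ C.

14.0 nA

I_n = √(2qI·B)
2qI·B = 2 × 1.602×10⁻¹⁹ × 2.52×10⁻⁴ × 2.43×10⁶ = 1.96×10⁻¹⁶ A²
I_n = √(1.96×10⁻¹⁶) = 1.40×10⁻⁸ A = 14.0 nA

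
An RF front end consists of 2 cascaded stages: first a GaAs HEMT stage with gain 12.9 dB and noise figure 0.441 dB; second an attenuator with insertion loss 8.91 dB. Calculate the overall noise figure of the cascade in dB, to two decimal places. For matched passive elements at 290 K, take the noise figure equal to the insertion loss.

1.63 dB

Convert to linear (a loss of L dB is a gain of −L dB): F_i = 10^(NF_i/10), G_i = 10^(G_i,dB/10)
  Stage 1: F_1 = 10^(0.441/10) = 1.107, G_1 = 10^(12.9/10) = 19.50
  Stage 2: F_2 = 10^(8.91/10) = 7.780, G_2 = 10^(−8.91/10) = 0.1285
Friis cascade:
  F = 1.107 + (7.780 − 1)/19.50 = 1.455
NF = 10 log₁₀(1.455) = 1.63 dB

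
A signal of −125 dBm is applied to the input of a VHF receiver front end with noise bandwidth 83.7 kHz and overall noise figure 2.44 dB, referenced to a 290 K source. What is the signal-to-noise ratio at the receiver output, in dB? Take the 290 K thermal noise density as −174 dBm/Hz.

Noise floor: N = −174 + 10 log₁₀(B) + NF
10 log₁₀(8.37×10⁴) = 49.23 dB
N = −174 + 49.23 + 2.44 = −122.33 dBm
SNR = P_sig − N = −125 − (−122.33) = −2.67 dB → −2.7 dB

−2.7 dB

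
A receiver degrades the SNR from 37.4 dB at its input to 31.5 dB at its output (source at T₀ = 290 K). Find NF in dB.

5.9 dB

NF (dB) = SNR_in(dB) − SNR_out(dB) when the source is at T₀
NF = 37.4 − 31.5 = 5.9 dB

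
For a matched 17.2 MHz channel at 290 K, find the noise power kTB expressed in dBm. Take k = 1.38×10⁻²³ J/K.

−101.6 dBm

P_n = kTB = 1.38×10⁻²³ × 290 × 1.72×10⁷ = 6.88×10⁻¹⁴ W
In dBm: 10 log₁₀(6.88×10⁻¹⁴ / 10⁻³) = −101.6 dBm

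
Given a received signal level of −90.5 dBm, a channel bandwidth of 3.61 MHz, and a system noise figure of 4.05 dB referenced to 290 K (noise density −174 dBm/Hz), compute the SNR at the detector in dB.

13.9 dB

Noise floor: N = −174 + 10 log₁₀(B) + NF
10 log₁₀(3.61×10⁶) = 65.58 dB
N = −174 + 65.58 + 4.05 = −104.37 dBm
SNR = P_sig − N = −90.5 − (−104.37) = 13.87 dB → 13.9 dB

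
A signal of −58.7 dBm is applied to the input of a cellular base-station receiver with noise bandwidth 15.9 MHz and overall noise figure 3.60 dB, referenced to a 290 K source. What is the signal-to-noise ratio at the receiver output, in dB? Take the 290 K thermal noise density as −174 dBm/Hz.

Noise floor: N = −174 + 10 log₁₀(B) + NF
10 log₁₀(1.59×10⁷) = 72.01 dB
N = −174 + 72.01 + 3.60 = −98.39 dBm
SNR = P_sig − N = −58.7 − (−98.39) = 39.69 dB → 39.7 dB

39.7 dB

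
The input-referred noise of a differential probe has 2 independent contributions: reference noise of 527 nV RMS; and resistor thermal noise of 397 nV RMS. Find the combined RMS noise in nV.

Uncorrelated sources add in power (mean-square): V_tot = √(ΣV_i²)
V_tot = √[(5.27×10⁻⁷)² + (3.97×10⁻⁷)²] = 6.60×10⁻⁷ V = 660 nV

660 nV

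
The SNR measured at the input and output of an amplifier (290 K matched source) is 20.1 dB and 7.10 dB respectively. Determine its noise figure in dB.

13.00 dB

NF (dB) = SNR_in(dB) − SNR_out(dB) when the source is at T₀
NF = 20.1 − 7.10 = 13.00 dB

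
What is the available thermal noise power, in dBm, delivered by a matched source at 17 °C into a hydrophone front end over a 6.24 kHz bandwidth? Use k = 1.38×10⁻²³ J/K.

−136.0 dBm

T = 17 °C + 273.15 = 290.15 K
P_n = kTB = 1.38×10⁻²³ × 290.15 × 6.24×10³ = 2.50×10⁻¹⁷ W
In dBm: 10 log₁₀(2.50×10⁻¹⁷ / 10⁻³) = −136.0 dBm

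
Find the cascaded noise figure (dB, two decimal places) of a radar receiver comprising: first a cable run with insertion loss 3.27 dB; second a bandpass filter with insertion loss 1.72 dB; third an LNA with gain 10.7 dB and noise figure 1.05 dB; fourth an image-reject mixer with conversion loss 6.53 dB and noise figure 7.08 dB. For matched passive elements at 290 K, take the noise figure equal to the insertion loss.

Convert to linear (a loss of L dB is a gain of −L dB): F_i = 10^(NF_i/10), G_i = 10^(G_i,dB/10)
  Stage 1: F_1 = 10^(3.27/10) = 2.123, G_1 = 10^(−3.27/10) = 0.4710
  Stage 2: F_2 = 10^(1.72/10) = 1.486, G_2 = 10^(−1.72/10) = 0.6730
  Stage 3: F_3 = 10^(1.05/10) = 1.274, G_3 = 10^(10.7/10) = 11.75
  Stage 4: F_4 = 10^(7.08/10) = 5.105, G_4 = 10^(−6.53/10) = 0.2223
Friis cascade:
  F = 2.123 + (1.486 − 1)/0.4710 + (1.274 − 1)/0.3170 + (5.105 − 1)/3.724 = 5.120
NF = 10 log₁₀(5.120) = 7.09 dB

7.09 dB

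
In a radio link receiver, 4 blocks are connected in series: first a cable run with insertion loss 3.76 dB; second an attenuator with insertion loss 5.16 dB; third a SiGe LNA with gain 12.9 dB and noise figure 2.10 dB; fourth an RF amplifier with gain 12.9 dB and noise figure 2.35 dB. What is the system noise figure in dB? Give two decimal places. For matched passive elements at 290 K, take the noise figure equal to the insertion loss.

11.12 dB

Convert to linear (a loss of L dB is a gain of −L dB): F_i = 10^(NF_i/10), G_i = 10^(G_i,dB/10)
  Stage 1: F_1 = 10^(3.76/10) = 2.377, G_1 = 10^(−3.76/10) = 0.4207
  Stage 2: F_2 = 10^(5.16/10) = 3.281, G_2 = 10^(−5.16/10) = 0.3048
  Stage 3: F_3 = 10^(2.10/10) = 1.622, G_3 = 10^(12.9/10) = 19.50
  Stage 4: F_4 = 10^(2.35/10) = 1.718, G_4 = 10^(12.9/10) = 19.50
Friis cascade:
  F = 2.377 + (3.281 − 1)/0.4207 + (1.622 − 1)/0.1282 + (1.718 − 1)/2.500 = 12.93
NF = 10 log₁₀(12.93) = 11.12 dB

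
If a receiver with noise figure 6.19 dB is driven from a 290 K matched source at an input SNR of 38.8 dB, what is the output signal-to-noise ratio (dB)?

32.61 dB

By definition F = SNR_in/SNR_out, so in dB: SNR_out = SNR_in − NF
SNR_out = 38.8 − 6.19 = 32.61 dB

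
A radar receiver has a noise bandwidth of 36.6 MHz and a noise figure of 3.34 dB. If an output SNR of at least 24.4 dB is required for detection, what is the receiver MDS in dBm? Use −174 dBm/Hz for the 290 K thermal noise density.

Sensitivity = −174 + 10 log₁₀(B) + NF + SNR_min
= −174 + 75.63 + 3.34 + 24.4
= −70.63 dBm → −70.6 dBm

−70.6 dBm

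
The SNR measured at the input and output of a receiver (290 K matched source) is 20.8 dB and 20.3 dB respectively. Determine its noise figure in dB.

0.5 dB

NF (dB) = SNR_in(dB) − SNR_out(dB) when the source is at T₀
NF = 20.8 − 20.3 = 0.5 dB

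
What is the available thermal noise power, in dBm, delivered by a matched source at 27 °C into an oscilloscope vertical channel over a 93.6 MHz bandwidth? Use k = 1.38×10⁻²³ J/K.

−94.1 dBm

T = 27 °C + 273.15 = 300.15 K
P_n = kTB = 1.38×10⁻²³ × 300.15 × 9.36×10⁷ = 3.88×10⁻¹³ W
In dBm: 10 log₁₀(3.88×10⁻¹³ / 10⁻³) = −94.1 dBm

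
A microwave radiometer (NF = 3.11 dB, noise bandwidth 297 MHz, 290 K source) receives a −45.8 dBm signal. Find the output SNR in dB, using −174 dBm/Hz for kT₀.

40.4 dB

Noise floor: N = −174 + 10 log₁₀(B) + NF
10 log₁₀(2.97×10⁸) = 84.73 dB
N = −174 + 84.73 + 3.11 = −86.16 dBm
SNR = P_sig − N = −45.8 − (−86.16) = 40.36 dB → 40.4 dB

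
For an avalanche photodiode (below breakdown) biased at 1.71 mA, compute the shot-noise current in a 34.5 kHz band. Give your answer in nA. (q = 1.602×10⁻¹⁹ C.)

I_n = √(2qI·B)
2qI·B = 2 × 1.602×10⁻¹⁹ × 1.71×10⁻³ × 3.45×10⁴ = 1.89×10⁻¹⁷ A²
I_n = √(1.89×10⁻¹⁷) = 4.35×10⁻⁹ A = 4.35 nA

4.35 nA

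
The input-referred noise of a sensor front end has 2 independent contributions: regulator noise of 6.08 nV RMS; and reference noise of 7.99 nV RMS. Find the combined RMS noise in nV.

10.0 nV

Uncorrelated sources add in power (mean-square): V_tot = √(ΣV_i²)
V_tot = √[(6.08×10⁻⁹)² + (7.99×10⁻⁹)²] = 1.00×10⁻⁸ V = 10.0 nV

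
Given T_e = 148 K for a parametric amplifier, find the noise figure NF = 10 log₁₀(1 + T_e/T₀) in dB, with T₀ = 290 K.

F = 1 + T_e/T₀ = 1 + 148/290 = 1.51034
NF = 10 log₁₀(1.51034) = 1.79 dB

1.79 dB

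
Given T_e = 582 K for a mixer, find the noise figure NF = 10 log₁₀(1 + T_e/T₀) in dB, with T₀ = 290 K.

F = 1 + T_e/T₀ = 1 + 582/290 = 3.0069
NF = 10 log₁₀(3.0069) = 4.78 dB

4.78 dB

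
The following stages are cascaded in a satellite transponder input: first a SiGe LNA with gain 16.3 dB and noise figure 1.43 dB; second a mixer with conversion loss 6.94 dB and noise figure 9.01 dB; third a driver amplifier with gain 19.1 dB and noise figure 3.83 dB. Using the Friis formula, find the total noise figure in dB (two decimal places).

Convert to linear (a loss of L dB is a gain of −L dB): F_i = 10^(NF_i/10), G_i = 10^(G_i,dB/10)
  Stage 1: F_1 = 10^(1.43/10) = 1.390, G_1 = 10^(16.3/10) = 42.66
  Stage 2: F_2 = 10^(9.01/10) = 7.962, G_2 = 10^(−6.94/10) = 0.2023
  Stage 3: F_3 = 10^(3.83/10) = 2.415, G_3 = 10^(19.1/10) = 81.28
Friis cascade:
  F = 1.390 + (7.962 − 1)/42.66 + (2.415 − 1)/8.630 = 1.717
NF = 10 log₁₀(1.717) = 2.35 dB

2.35 dB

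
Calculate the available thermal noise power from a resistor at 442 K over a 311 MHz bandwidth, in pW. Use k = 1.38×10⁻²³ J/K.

P_n = kTB = 1.38×10⁻²³ × 442 × 3.11×10⁸ = 1.90×10⁻¹² W = 1.90 pW

1.90 pW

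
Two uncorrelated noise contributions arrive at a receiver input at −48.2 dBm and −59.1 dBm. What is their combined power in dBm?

Convert to linear, add, convert back:
P₁ = 1.51×10⁻⁸ W, P₂ = 1.23×10⁻⁹ W
P_tot = 1.64×10⁻⁸ W → 10 log₁₀(P_tot / 10⁻³) = −47.9 dBm

−47.9 dBm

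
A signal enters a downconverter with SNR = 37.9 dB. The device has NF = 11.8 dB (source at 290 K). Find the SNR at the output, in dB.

By definition F = SNR_in/SNR_out, so in dB: SNR_out = SNR_in − NF
SNR_out = 37.9 − 11.8 = 26.1 dB

26.1 dB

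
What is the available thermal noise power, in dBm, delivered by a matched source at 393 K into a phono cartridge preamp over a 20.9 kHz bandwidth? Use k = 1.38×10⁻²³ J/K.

P_n = kTB = 1.38×10⁻²³ × 393 × 2.09×10⁴ = 1.13×10⁻¹⁶ W
In dBm: 10 log₁₀(1.13×10⁻¹⁶ / 10⁻³) = −129.5 dBm

−129.5 dBm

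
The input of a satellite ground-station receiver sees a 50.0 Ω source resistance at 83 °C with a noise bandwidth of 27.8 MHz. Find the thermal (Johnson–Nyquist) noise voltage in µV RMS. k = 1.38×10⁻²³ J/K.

T = 83 °C + 273.15 = 356.15 K
V_n = √(4kTRB)
4kTRB = 4 × 1.38×10⁻²³ × 356.15 × 5.00×10¹ × 2.78×10⁷ = 2.73×10⁻¹¹ V²
V_n = √(2.73×10⁻¹¹) = 5.23×10⁻⁶ V = 5.23 µV

5.23 µV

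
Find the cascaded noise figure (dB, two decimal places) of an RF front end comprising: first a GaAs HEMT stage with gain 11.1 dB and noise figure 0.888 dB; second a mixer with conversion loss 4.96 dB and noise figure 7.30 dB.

Convert to linear (a loss of L dB is a gain of −L dB): F_i = 10^(NF_i/10), G_i = 10^(G_i,dB/10)
  Stage 1: F_1 = 10^(0.888/10) = 1.227, G_1 = 10^(11.1/10) = 12.88
  Stage 2: F_2 = 10^(7.30/10) = 5.370, G_2 = 10^(−4.96/10) = 0.3192
Friis cascade:
  F = 1.227 + (5.370 − 1)/12.88 = 1.566
NF = 10 log₁₀(1.566) = 1.95 dB

1.95 dB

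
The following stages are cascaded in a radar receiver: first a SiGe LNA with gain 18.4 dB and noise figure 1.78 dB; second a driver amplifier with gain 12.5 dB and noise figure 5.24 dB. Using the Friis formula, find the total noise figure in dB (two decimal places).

1.88 dB

Convert to linear (a loss of L dB is a gain of −L dB): F_i = 10^(NF_i/10), G_i = 10^(G_i,dB/10)
  Stage 1: F_1 = 10^(1.78/10) = 1.507, G_1 = 10^(18.4/10) = 69.18
  Stage 2: F_2 = 10^(5.24/10) = 3.342, G_2 = 10^(12.5/10) = 17.78
Friis cascade:
  F = 1.507 + (3.342 − 1)/69.18 = 1.540
NF = 10 log₁₀(1.540) = 1.88 dB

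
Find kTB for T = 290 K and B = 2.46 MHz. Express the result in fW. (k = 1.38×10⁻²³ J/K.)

P_n = kTB = 1.38×10⁻²³ × 290 × 2.46×10⁶ = 9.84×10⁻¹⁵ W = 9.84 fW

9.84 fW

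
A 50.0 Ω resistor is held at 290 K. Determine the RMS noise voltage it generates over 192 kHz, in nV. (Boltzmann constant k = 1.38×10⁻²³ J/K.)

392 nV

V_n = √(4kTRB)
4kTRB = 4 × 1.38×10⁻²³ × 290 × 5.00×10¹ × 1.92×10⁵ = 1.54×10⁻¹³ V²
V_n = √(1.54×10⁻¹³) = 3.92×10⁻⁷ V = 392 nV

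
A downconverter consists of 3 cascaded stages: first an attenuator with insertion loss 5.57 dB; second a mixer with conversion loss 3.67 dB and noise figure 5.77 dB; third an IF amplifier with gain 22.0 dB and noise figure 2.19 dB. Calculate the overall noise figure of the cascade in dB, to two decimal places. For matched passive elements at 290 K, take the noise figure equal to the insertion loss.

Convert to linear (a loss of L dB is a gain of −L dB): F_i = 10^(NF_i/10), G_i = 10^(G_i,dB/10)
  Stage 1: F_1 = 10^(5.57/10) = 3.606, G_1 = 10^(−5.57/10) = 0.2773
  Stage 2: F_2 = 10^(5.77/10) = 3.776, G_2 = 10^(−3.67/10) = 0.4295
  Stage 3: F_3 = 10^(2.19/10) = 1.656, G_3 = 10^(22.0/10) = 158.5
Friis cascade:
  F = 3.606 + (3.776 − 1)/0.2773 + (1.656 − 1)/0.1191 = 19.12
NF = 10 log₁₀(19.12) = 12.81 dB

12.81 dB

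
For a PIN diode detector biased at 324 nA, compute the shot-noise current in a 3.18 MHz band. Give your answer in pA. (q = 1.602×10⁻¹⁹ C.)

I_n = √(2qI·B)
2qI·B = 2 × 1.602×10⁻¹⁹ × 3.24×10⁻⁷ × 3.18×10⁶ = 3.30×10⁻¹⁹ A²
I_n = √(3.30×10⁻¹⁹) = 5.75×10⁻¹⁰ A = 575 pA

575 pA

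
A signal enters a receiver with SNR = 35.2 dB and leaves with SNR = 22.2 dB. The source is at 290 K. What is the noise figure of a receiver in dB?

NF (dB) = SNR_in(dB) − SNR_out(dB) when the source is at T₀
NF = 35.2 − 22.2 = 13.0 dB

13.0 dB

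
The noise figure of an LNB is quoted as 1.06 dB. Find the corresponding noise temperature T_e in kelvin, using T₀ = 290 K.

80.2 K

F = 10^(1.06/10) = 1.27644
T_e = (F − 1)·T₀ = (1.27644 − 1) × 290 = 80.2 K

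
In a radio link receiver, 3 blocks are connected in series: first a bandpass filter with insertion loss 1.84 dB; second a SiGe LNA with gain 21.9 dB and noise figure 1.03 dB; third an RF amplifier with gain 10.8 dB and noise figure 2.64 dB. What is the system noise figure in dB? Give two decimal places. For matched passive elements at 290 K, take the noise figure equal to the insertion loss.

Convert to linear (a loss of L dB is a gain of −L dB): F_i = 10^(NF_i/10), G_i = 10^(G_i,dB/10)
  Stage 1: F_1 = 10^(1.84/10) = 1.528, G_1 = 10^(−1.84/10) = 0.6546
  Stage 2: F_2 = 10^(1.03/10) = 1.268, G_2 = 10^(21.9/10) = 154.9
  Stage 3: F_3 = 10^(2.64/10) = 1.837, G_3 = 10^(10.8/10) = 12.02
Friis cascade:
  F = 1.528 + (1.268 − 1)/0.6546 + (1.837 − 1)/101.4 = 1.945
NF = 10 log₁₀(1.945) = 2.89 dB

2.89 dB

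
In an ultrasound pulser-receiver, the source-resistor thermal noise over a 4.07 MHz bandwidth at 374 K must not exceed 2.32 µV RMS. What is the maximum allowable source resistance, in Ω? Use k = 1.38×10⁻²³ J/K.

Johnson–Nyquist: V_n = √(4kTRB) ⇒ R = V_n² / (4kTB)
4kTB = 4 × 1.38×10⁻²³ × 374 × 4.07×10⁶ = 8.40×10⁻¹⁴
R = (2.32×10⁻⁶)² / 8.40×10⁻¹⁴ = 6.41×10¹ Ω = 64.1 Ω

64.1 Ω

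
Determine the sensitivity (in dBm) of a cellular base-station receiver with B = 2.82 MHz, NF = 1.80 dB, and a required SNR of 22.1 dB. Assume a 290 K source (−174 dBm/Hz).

Sensitivity = −174 + 10 log₁₀(B) + NF + SNR_min
= −174 + 64.5 + 1.80 + 22.1
= −85.60 dBm → −85.6 dBm

−85.6 dBm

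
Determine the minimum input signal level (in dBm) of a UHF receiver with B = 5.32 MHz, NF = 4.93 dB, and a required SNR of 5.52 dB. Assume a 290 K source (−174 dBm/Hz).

−96.3 dBm

Sensitivity = −174 + 10 log₁₀(B) + NF + SNR_min
= −174 + 67.26 + 4.93 + 5.52
= −96.29 dBm → −96.3 dBm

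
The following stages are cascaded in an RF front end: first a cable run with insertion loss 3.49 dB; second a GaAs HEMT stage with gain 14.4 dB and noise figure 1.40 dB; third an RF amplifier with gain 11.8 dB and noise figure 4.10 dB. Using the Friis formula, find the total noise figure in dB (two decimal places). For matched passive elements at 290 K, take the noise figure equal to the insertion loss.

Convert to linear (a loss of L dB is a gain of −L dB): F_i = 10^(NF_i/10), G_i = 10^(G_i,dB/10)
  Stage 1: F_1 = 10^(3.49/10) = 2.234, G_1 = 10^(−3.49/10) = 0.4477
  Stage 2: F_2 = 10^(1.40/10) = 1.380, G_2 = 10^(14.4/10) = 27.54
  Stage 3: F_3 = 10^(4.10/10) = 2.570, G_3 = 10^(11.8/10) = 15.14
Friis cascade:
  F = 2.234 + (1.380 − 1)/0.4477 + (2.570 − 1)/12.33 = 3.211
NF = 10 log₁₀(3.211) = 5.07 dB

5.07 dB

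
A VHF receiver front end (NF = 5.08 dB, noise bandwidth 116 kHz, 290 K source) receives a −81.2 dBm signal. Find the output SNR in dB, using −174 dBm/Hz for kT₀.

Noise floor: N = −174 + 10 log₁₀(B) + NF
10 log₁₀(1.16×10⁵) = 50.64 dB
N = −174 + 50.64 + 5.08 = −118.28 dBm
SNR = P_sig − N = −81.2 − (−118.28) = 37.08 dB → 37.1 dB

37.1 dB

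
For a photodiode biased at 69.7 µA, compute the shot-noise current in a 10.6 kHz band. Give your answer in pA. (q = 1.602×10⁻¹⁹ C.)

487 pA

I_n = √(2qI·B)
2qI·B = 2 × 1.602×10⁻¹⁹ × 6.97×10⁻⁵ × 1.06×10⁴ = 2.37×10⁻¹⁹ A²
I_n = √(2.37×10⁻¹⁹) = 4.87×10⁻¹⁰ A = 487 pA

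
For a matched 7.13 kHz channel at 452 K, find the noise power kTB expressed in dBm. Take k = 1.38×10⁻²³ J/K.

−133.5 dBm

P_n = kTB = 1.38×10⁻²³ × 452 × 7.13×10³ = 4.45×10⁻¹⁷ W
In dBm: 10 log₁₀(4.45×10⁻¹⁷ / 10⁻³) = −133.5 dBm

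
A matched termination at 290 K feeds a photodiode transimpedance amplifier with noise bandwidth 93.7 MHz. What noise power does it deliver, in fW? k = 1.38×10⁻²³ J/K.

P_n = kTB = 1.38×10⁻²³ × 290 × 9.37×10⁷ = 3.75×10⁻¹³ W = 375 fW

375 fW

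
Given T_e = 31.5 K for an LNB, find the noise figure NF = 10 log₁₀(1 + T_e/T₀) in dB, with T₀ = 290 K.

0.448 dB

F = 1 + T_e/T₀ = 1 + 31.5/290 = 1.10862
NF = 10 log₁₀(1.10862) = 0.448 dB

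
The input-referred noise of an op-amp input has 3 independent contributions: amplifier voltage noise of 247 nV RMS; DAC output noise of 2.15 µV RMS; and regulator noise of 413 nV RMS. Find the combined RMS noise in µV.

2.20 µV

Uncorrelated sources add in power (mean-square): V_tot = √(ΣV_i²)
V_tot = √[(2.47×10⁻⁷)² + (2.15×10⁻⁶)² + (4.13×10⁻⁷)²] = 2.20×10⁻⁶ V = 2.20 µV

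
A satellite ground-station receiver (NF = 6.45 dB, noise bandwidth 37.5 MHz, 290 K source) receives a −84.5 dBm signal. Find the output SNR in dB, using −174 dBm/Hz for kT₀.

7.3 dB

Noise floor: N = −174 + 10 log₁₀(B) + NF
10 log₁₀(3.75×10⁷) = 75.74 dB
N = −174 + 75.74 + 6.45 = −91.81 dBm
SNR = P_sig − N = −84.5 − (−91.81) = 7.31 dB → 7.3 dB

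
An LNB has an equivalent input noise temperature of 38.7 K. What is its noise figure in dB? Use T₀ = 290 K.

F = 1 + T_e/T₀ = 1 + 38.7/290 = 1.13345
NF = 10 log₁₀(1.13345) = 0.544 dB

0.544 dB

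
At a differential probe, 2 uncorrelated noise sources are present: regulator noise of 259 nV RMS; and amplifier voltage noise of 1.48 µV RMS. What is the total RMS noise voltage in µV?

Uncorrelated sources add in power (mean-square): V_tot = √(ΣV_i²)
V_tot = √[(2.59×10⁻⁷)² + (1.48×10⁻⁶)²] = 1.50×10⁻⁶ V = 1.50 µV

1.50 µV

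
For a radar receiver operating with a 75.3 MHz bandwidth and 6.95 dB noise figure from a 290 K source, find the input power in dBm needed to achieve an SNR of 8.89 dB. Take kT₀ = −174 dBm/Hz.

Sensitivity = −174 + 10 log₁₀(B) + NF + SNR_min
= −174 + 78.77 + 6.95 + 8.89
= −79.39 dBm → −79.4 dBm

−79.4 dBm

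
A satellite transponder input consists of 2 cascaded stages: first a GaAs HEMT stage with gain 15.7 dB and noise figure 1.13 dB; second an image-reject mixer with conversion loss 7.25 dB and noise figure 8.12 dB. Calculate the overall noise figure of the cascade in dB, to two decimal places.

1.60 dB

Convert to linear (a loss of L dB is a gain of −L dB): F_i = 10^(NF_i/10), G_i = 10^(G_i,dB/10)
  Stage 1: F_1 = 10^(1.13/10) = 1.297, G_1 = 10^(15.7/10) = 37.15
  Stage 2: F_2 = 10^(8.12/10) = 6.486, G_2 = 10^(−7.25/10) = 0.1884
Friis cascade:
  F = 1.297 + (6.486 − 1)/37.15 = 1.445
NF = 10 log₁₀(1.445) = 1.60 dB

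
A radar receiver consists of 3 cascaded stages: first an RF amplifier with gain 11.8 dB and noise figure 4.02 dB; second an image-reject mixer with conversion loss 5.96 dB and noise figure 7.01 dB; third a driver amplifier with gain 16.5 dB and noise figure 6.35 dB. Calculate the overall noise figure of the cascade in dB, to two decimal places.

5.63 dB

Convert to linear (a loss of L dB is a gain of −L dB): F_i = 10^(NF_i/10), G_i = 10^(G_i,dB/10)
  Stage 1: F_1 = 10^(4.02/10) = 2.523, G_1 = 10^(11.8/10) = 15.14
  Stage 2: F_2 = 10^(7.01/10) = 5.023, G_2 = 10^(−5.96/10) = 0.2535
  Stage 3: F_3 = 10^(6.35/10) = 4.315, G_3 = 10^(16.5/10) = 44.67
Friis cascade:
  F = 2.523 + (5.023 − 1)/15.14 + (4.315 − 1)/3.837 = 3.653
NF = 10 log₁₀(3.653) = 5.63 dB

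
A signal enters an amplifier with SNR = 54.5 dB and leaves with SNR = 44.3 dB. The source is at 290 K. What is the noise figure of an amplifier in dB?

10.2 dB

NF (dB) = SNR_in(dB) − SNR_out(dB) when the source is at T₀
NF = 54.5 − 44.3 = 10.2 dB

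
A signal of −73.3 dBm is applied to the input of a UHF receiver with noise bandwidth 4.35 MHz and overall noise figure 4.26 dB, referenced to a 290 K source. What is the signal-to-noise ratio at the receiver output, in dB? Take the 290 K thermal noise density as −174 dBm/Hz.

Noise floor: N = −174 + 10 log₁₀(B) + NF
10 log₁₀(4.35×10⁶) = 66.38 dB
N = −174 + 66.38 + 4.26 = −103.36 dBm
SNR = P_sig − N = −73.3 − (−103.36) = 30.06 dB → 30.1 dB

30.1 dB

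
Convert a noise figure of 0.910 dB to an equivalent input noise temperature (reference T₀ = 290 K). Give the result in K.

67.6 K

F = 10^(0.910/10) = 1.2331
T_e = (F − 1)·T₀ = (1.2331 − 1) × 290 = 67.6 K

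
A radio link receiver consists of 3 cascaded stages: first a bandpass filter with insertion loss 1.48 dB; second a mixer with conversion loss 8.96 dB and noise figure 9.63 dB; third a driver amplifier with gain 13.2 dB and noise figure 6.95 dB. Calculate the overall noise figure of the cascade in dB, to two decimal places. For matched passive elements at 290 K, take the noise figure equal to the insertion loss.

17.53 dB

Convert to linear (a loss of L dB is a gain of −L dB): F_i = 10^(NF_i/10), G_i = 10^(G_i,dB/10)
  Stage 1: F_1 = 10^(1.48/10) = 1.406, G_1 = 10^(−1.48/10) = 0.7112
  Stage 2: F_2 = 10^(9.63/10) = 9.183, G_2 = 10^(−8.96/10) = 0.1271
  Stage 3: F_3 = 10^(6.95/10) = 4.955, G_3 = 10^(13.2/10) = 20.89
Friis cascade:
  F = 1.406 + (9.183 − 1)/0.7112 + (4.955 − 1)/0.09036 = 56.67
NF = 10 log₁₀(56.67) = 17.53 dB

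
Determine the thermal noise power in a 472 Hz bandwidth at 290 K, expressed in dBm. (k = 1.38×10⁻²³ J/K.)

P_n = kTB = 1.38×10⁻²³ × 290 × 4.72×10² = 1.89×10⁻¹⁸ W
In dBm: 10 log₁₀(1.89×10⁻¹⁸ / 10⁻³) = −147.2 dBm

−147.2 dBm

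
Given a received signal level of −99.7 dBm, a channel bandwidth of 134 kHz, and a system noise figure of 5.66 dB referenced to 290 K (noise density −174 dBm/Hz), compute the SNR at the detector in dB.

17.4 dB

Noise floor: N = −174 + 10 log₁₀(B) + NF
10 log₁₀(1.34×10⁵) = 51.27 dB
N = −174 + 51.27 + 5.66 = −117.07 dBm
SNR = P_sig − N = −99.7 − (−117.07) = 17.37 dB → 17.4 dB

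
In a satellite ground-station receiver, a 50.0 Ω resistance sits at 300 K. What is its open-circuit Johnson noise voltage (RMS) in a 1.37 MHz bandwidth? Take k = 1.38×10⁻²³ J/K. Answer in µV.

1.07 µV

V_n = √(4kTRB)
4kTRB = 4 × 1.38×10⁻²³ × 300 × 5.00×10¹ × 1.37×10⁶ = 1.13×10⁻¹² V²
V_n = √(1.13×10⁻¹²) = 1.07×10⁻⁶ V = 1.07 µV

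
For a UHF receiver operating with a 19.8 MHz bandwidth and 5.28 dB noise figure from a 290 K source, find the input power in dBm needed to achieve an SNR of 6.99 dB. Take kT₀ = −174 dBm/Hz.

Sensitivity = −174 + 10 log₁₀(B) + NF + SNR_min
= −174 + 72.97 + 5.28 + 6.99
= −88.76 dBm → −88.8 dBm

−88.8 dBm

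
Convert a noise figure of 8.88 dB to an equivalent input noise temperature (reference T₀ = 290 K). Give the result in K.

F = 10^(8.88/10) = 7.72681
T_e = (F − 1)·T₀ = (7.72681 − 1) × 290 = 1951 K

1951 K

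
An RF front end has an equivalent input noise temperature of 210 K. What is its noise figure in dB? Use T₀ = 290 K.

2.37 dB

F = 1 + T_e/T₀ = 1 + 210/290 = 1.72414
NF = 10 log₁₀(1.72414) = 2.37 dB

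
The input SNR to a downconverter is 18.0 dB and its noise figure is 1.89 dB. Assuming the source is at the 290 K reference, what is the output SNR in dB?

By definition F = SNR_in/SNR_out, so in dB: SNR_out = SNR_in − NF
SNR_out = 18.0 − 1.89 = 16.11 dB

16.11 dB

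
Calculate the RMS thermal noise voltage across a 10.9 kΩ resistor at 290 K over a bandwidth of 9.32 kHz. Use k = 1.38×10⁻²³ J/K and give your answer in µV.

V_n = √(4kTRB)
4kTRB = 4 × 1.38×10⁻²³ × 290 × 1.09×10⁴ × 9.32×10³ = 1.63×10⁻¹² V²
V_n = √(1.63×10⁻¹²) = 1.28×10⁻⁶ V = 1.28 µV

1.28 µV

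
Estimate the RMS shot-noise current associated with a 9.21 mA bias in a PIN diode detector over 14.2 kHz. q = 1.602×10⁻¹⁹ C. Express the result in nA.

6.47 nA

I_n = √(2qI·B)
2qI·B = 2 × 1.602×10⁻¹⁹ × 9.21×10⁻³ × 1.42×10⁴ = 4.19×10⁻¹⁷ A²
I_n = √(4.19×10⁻¹⁷) = 6.47×10⁻⁹ A = 6.47 nA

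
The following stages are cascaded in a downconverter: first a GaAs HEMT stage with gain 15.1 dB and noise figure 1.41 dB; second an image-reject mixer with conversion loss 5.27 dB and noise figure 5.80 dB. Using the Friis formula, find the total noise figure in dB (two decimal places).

Convert to linear (a loss of L dB is a gain of −L dB): F_i = 10^(NF_i/10), G_i = 10^(G_i,dB/10)
  Stage 1: F_1 = 10^(1.41/10) = 1.384, G_1 = 10^(15.1/10) = 32.36
  Stage 2: F_2 = 10^(5.80/10) = 3.802, G_2 = 10^(−5.27/10) = 0.2972
Friis cascade:
  F = 1.384 + (3.802 − 1)/32.36 = 1.470
NF = 10 log₁₀(1.470) = 1.67 dB

1.67 dB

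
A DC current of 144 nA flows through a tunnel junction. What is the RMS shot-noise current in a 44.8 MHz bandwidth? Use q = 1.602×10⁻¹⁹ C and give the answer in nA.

I_n = √(2qI·B)
2qI·B = 2 × 1.602×10⁻¹⁹ × 1.44×10⁻⁷ × 4.48×10⁷ = 2.07×10⁻¹⁸ A²
I_n = √(2.07×10⁻¹⁸) = 1.44×10⁻⁹ A = 1.44 nA

1.44 nA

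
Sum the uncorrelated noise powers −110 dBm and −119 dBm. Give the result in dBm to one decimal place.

Convert to linear, add, convert back:
P₁ = 1.00×10⁻¹⁴ W, P₂ = 1.26×10⁻¹⁵ W
P_tot = 1.13×10⁻¹⁴ W → 10 log₁₀(P_tot / 10⁻³) = −109.5 dBm

−109.5 dBm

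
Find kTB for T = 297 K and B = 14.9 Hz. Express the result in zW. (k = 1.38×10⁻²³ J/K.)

61.1 zW

P_n = kTB = 1.38×10⁻²³ × 297 × 1.49×10¹ = 6.11×10⁻²⁰ W = 61.1 zW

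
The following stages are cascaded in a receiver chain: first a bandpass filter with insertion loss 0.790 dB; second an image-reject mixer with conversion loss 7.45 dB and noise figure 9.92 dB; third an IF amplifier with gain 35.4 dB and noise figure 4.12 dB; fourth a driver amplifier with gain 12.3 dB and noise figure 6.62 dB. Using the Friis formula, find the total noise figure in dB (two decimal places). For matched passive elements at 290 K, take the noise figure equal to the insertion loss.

13.49 dB

Convert to linear (a loss of L dB is a gain of −L dB): F_i = 10^(NF_i/10), G_i = 10^(G_i,dB/10)
  Stage 1: F_1 = 10^(0.790/10) = 1.199, G_1 = 10^(−0.790/10) = 0.8337
  Stage 2: F_2 = 10^(9.92/10) = 9.817, G_2 = 10^(−7.45/10) = 0.1799
  Stage 3: F_3 = 10^(4.12/10) = 2.582, G_3 = 10^(35.4/10) = 3467
  Stage 4: F_4 = 10^(6.62/10) = 4.592, G_4 = 10^(12.3/10) = 16.98
Friis cascade:
  F = 1.199 + (9.817 − 1)/0.8337 + (2.582 − 1)/0.1500 + (4.592 − 1)/520.0 = 22.33
NF = 10 log₁₀(22.33) = 13.49 dB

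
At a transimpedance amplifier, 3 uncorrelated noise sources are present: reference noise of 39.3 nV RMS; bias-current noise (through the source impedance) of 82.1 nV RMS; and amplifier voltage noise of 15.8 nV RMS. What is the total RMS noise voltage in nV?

92.4 nV

Uncorrelated sources add in power (mean-square): V_tot = √(ΣV_i²)
V_tot = √[(3.93×10⁻⁸)² + (8.21×10⁻⁸)² + (1.58×10⁻⁸)²] = 9.24×10⁻⁸ V = 92.4 nV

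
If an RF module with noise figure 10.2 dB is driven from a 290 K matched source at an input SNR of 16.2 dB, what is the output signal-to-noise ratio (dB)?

By definition F = SNR_in/SNR_out, so in dB: SNR_out = SNR_in − NF
SNR_out = 16.2 − 10.2 = 6.0 dB

6.0 dB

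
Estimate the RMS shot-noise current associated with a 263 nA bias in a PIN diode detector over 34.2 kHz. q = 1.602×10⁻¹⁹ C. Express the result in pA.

I_n = √(2qI·B)
2qI·B = 2 × 1.602×10⁻¹⁹ × 2.63×10⁻⁷ × 3.42×10⁴ = 2.88×10⁻²¹ A²
I_n = √(2.88×10⁻²¹) = 5.37×10⁻¹¹ A = 53.7 pA

53.7 pA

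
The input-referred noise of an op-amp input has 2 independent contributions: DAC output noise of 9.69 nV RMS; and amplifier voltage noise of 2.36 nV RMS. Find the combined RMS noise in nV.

9.97 nV

Uncorrelated sources add in power (mean-square): V_tot = √(ΣV_i²)
V_tot = √[(9.69×10⁻⁹)² + (2.36×10⁻⁹)²] = 9.97×10⁻⁹ V = 9.97 nV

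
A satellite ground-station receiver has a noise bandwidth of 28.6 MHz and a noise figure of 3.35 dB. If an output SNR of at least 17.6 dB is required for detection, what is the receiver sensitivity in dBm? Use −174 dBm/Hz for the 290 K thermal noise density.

Sensitivity = −174 + 10 log₁₀(B) + NF + SNR_min
= −174 + 74.56 + 3.35 + 17.6
= −78.49 dBm → −78.5 dBm

−78.5 dBm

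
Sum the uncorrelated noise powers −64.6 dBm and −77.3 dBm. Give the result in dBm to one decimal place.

−64.4 dBm

Convert to linear, add, convert back:
P₁ = 3.47×10⁻¹⁰ W, P₂ = 1.86×10⁻¹¹ W
P_tot = 3.65×10⁻¹⁰ W → 10 log₁₀(P_tot / 10⁻³) = −64.4 dBm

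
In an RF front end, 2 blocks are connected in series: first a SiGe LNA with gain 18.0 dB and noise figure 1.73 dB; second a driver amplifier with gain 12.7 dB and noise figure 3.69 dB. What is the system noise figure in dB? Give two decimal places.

1.79 dB

Convert to linear (a loss of L dB is a gain of −L dB): F_i = 10^(NF_i/10), G_i = 10^(G_i,dB/10)
  Stage 1: F_1 = 10^(1.73/10) = 1.489, G_1 = 10^(18.0/10) = 63.10
  Stage 2: F_2 = 10^(3.69/10) = 2.339, G_2 = 10^(12.7/10) = 18.62
Friis cascade:
  F = 1.489 + (2.339 − 1)/63.10 = 1.511
NF = 10 log₁₀(1.511) = 1.79 dB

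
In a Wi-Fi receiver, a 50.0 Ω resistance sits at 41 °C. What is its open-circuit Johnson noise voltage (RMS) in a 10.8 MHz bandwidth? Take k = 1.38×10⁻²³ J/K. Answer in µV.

3.06 µV

T = 41 °C + 273.15 = 314.15 K
V_n = √(4kTRB)
4kTRB = 4 × 1.38×10⁻²³ × 314.15 × 5.00×10¹ × 1.08×10⁷ = 9.36×10⁻¹² V²
V_n = √(9.36×10⁻¹²) = 3.06×10⁻⁶ V = 3.06 µV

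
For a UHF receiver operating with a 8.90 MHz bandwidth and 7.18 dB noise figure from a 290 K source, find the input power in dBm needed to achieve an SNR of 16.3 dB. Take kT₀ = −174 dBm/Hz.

Sensitivity = −174 + 10 log₁₀(B) + NF + SNR_min
= −174 + 69.49 + 7.18 + 16.3
= −81.03 dBm → −81.0 dBm

−81.0 dBm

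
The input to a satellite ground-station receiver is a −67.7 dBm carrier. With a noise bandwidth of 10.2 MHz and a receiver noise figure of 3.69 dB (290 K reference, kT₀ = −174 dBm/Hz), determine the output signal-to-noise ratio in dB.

32.5 dB

Noise floor: N = −174 + 10 log₁₀(B) + NF
10 log₁₀(1.02×10⁷) = 70.09 dB
N = −174 + 70.09 + 3.69 = −100.22 dBm
SNR = P_sig − N = −67.7 − (−100.22) = 32.52 dB → 32.5 dB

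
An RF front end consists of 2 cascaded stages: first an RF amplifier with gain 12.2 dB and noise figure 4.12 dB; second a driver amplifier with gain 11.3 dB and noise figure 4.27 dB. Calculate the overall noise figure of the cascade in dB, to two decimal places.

Convert to linear (a loss of L dB is a gain of −L dB): F_i = 10^(NF_i/10), G_i = 10^(G_i,dB/10)
  Stage 1: F_1 = 10^(4.12/10) = 2.582, G_1 = 10^(12.2/10) = 16.60
  Stage 2: F_2 = 10^(4.27/10) = 2.673, G_2 = 10^(11.3/10) = 13.49
Friis cascade:
  F = 2.582 + (2.673 − 1)/16.60 = 2.683
NF = 10 log₁₀(2.683) = 4.29 dB

4.29 dB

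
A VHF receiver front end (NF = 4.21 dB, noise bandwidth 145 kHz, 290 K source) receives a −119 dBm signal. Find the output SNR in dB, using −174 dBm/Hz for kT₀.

−0.8 dB

Noise floor: N = −174 + 10 log₁₀(B) + NF
10 log₁₀(1.45×10⁵) = 51.61 dB
N = −174 + 51.61 + 4.21 = −118.18 dBm
SNR = P_sig − N = −119 − (−118.18) = −0.82 dB → −0.8 dB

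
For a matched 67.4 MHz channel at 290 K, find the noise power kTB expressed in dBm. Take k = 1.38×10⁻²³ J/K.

P_n = kTB = 1.38×10⁻²³ × 290 × 6.74×10⁷ = 2.70×10⁻¹³ W
In dBm: 10 log₁₀(2.70×10⁻¹³ / 10⁻³) = −95.7 dBm

−95.7 dBm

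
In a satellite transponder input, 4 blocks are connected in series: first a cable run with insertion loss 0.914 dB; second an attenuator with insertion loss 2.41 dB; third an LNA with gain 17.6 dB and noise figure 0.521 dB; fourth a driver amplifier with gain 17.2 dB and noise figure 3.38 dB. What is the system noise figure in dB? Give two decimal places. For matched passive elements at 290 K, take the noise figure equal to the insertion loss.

Convert to linear (a loss of L dB is a gain of −L dB): F_i = 10^(NF_i/10), G_i = 10^(G_i,dB/10)
  Stage 1: F_1 = 10^(0.914/10) = 1.234, G_1 = 10^(−0.914/10) = 0.8102
  Stage 2: F_2 = 10^(2.41/10) = 1.742, G_2 = 10^(−2.41/10) = 0.5741
  Stage 3: F_3 = 10^(0.521/10) = 1.127, G_3 = 10^(17.6/10) = 57.54
  Stage 4: F_4 = 10^(3.38/10) = 2.178, G_4 = 10^(17.2/10) = 52.48
Friis cascade:
  F = 1.234 + (1.742 − 1)/0.8102 + (1.127 − 1)/0.4652 + (2.178 − 1)/26.77 = 2.468
NF = 10 log₁₀(2.468) = 3.92 dB

3.92 dB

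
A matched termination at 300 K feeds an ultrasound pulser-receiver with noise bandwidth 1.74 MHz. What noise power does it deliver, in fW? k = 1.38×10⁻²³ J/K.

P_n = kTB = 1.38×10⁻²³ × 300 × 1.74×10⁶ = 7.20×10⁻¹⁵ W = 7.20 fW

7.20 fW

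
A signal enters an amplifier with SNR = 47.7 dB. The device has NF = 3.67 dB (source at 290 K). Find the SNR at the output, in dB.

44.03 dB

By definition F = SNR_in/SNR_out, so in dB: SNR_out = SNR_in − NF
SNR_out = 47.7 − 3.67 = 44.03 dB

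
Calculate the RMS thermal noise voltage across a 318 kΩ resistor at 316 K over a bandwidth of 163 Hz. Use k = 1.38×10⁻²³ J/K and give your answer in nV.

V_n = √(4kTRB)
4kTRB = 4 × 1.38×10⁻²³ × 316 × 3.18×10⁵ × 1.63×10² = 9.04×10⁻¹³ V²
V_n = √(9.04×10⁻¹³) = 9.51×10⁻⁷ V = 951 nV

951 nV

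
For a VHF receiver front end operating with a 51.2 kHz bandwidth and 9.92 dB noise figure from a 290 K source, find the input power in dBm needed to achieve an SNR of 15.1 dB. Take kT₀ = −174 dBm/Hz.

Sensitivity = −174 + 10 log₁₀(B) + NF + SNR_min
= −174 + 47.09 + 9.92 + 15.1
= −101.89 dBm → −101.9 dBm

−101.9 dBm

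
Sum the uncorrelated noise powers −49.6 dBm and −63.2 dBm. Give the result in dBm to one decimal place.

−49.4 dBm

Convert to linear, add, convert back:
P₁ = 1.10×10⁻⁸ W, P₂ = 4.79×10⁻¹⁰ W
P_tot = 1.14×10⁻⁸ W → 10 log₁₀(P_tot / 10⁻³) = −49.4 dBm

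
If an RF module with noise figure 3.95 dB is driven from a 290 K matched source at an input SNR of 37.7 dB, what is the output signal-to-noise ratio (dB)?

33.75 dB

By definition F = SNR_in/SNR_out, so in dB: SNR_out = SNR_in − NF
SNR_out = 37.7 − 3.95 = 33.75 dB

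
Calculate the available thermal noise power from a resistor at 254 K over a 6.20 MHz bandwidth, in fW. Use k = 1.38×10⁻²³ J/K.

21.7 fW

P_n = kTB = 1.38×10⁻²³ × 254 × 6.20×10⁶ = 2.17×10⁻¹⁴ W = 21.7 fW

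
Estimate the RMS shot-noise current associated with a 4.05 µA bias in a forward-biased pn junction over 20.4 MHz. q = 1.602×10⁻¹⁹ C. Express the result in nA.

5.15 nA

I_n = √(2qI·B)
2qI·B = 2 × 1.602×10⁻¹⁹ × 4.05×10⁻⁶ × 2.04×10⁷ = 2.65×10⁻¹⁷ A²
I_n = √(2.65×10⁻¹⁷) = 5.15×10⁻⁹ A = 5.15 nA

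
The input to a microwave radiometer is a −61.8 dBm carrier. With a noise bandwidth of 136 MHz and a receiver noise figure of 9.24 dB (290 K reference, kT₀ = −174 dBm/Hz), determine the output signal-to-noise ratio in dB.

Noise floor: N = −174 + 10 log₁₀(B) + NF
10 log₁₀(1.36×10⁸) = 81.34 dB
N = −174 + 81.34 + 9.24 = −83.42 dBm
SNR = P_sig − N = −61.8 − (−83.42) = 21.62 dB → 21.6 dB

21.6 dB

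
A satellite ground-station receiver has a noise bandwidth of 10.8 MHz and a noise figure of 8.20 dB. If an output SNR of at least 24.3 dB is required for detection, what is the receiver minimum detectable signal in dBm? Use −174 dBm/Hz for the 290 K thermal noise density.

Sensitivity = −174 + 10 log₁₀(B) + NF + SNR_min
= −174 + 70.33 + 8.20 + 24.3
= −71.17 dBm → −71.2 dBm

−71.2 dBm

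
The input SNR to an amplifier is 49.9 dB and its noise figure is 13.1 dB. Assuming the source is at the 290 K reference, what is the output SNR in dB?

36.8 dB

By definition F = SNR_in/SNR_out, so in dB: SNR_out = SNR_in − NF
SNR_out = 49.9 − 13.1 = 36.8 dB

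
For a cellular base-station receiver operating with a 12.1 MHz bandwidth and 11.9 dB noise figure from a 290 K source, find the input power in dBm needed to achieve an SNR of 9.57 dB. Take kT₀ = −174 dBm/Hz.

Sensitivity = −174 + 10 log₁₀(B) + NF + SNR_min
= −174 + 70.83 + 11.9 + 9.57
= −81.70 dBm → −81.7 dBm

−81.7 dBm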